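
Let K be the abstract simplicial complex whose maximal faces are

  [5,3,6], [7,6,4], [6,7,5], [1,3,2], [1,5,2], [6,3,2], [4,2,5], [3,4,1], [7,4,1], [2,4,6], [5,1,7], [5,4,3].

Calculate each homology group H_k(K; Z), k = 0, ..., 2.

Take the total order 1 < 2 < 3 < 4 < 5 < 6 < 7 on the vertex set. Then K (dimension 2) consists of the simplices:

  0-simplices (7): [1], [2], [3], [4], [5], [6], [7]
  1-simplices (18): [1,2], [1,3], [1,4], [1,5], [1,7], [2,3], [2,4], [2,5], [2,6], [3,4], [3,5], [3,6], [4,5], [4,6], [4,7], [5,6], [5,7], [6,7]
  2-simplices (12): [1,2,3], [1,2,5], [1,3,4], [1,4,7], [1,5,7], [2,3,6], [2,4,5], [2,4,6], [3,4,5], [3,5,6], [4,6,7], [5,6,7]

giving chain groups C_0 ≅ Z^7, C_1 ≅ Z^18, C_2 ≅ Z^12.

The boundary map ∂_1: C_1 → C_0 sends each edge [p,q] (with p < q) to q − p. For instance
  ∂[1,5] = [5] − [1].
As a 7×18 matrix over Z this has rank 6, with invariant factors (1,1,1,1,1,1).

∂_2: C_2 → C_1 sends each 2-simplex [p,q,r] to [q,r] − [p,r] + [p,q]. For instance
  ∂[5,6,7] = [6,7] − [5,7] + [5,6],
  ∂[2,4,6] = [4,6] − [2,6] + [2,4].
As a 18×12 matrix over Z this has rank 12, with invariant factors (1,1,1,1,1,1,1,1,1,1,1,2).

Now H_k = ker ∂_k / im ∂_{k+1}, so:

  H_0: rank C_0 − rank ∂_1 = 7 − 6 = 1, and the invariant factors of ∂_1 are all 1, so H_0 = Z.
  H_1: rank ker ∂_1 − rank ∂_2 = (18 − 6) − 12 = 0, and ∂_2 has invariant factor 2 > 1, so H_1 = Z/2.
  H_2: rank ker ∂_2 − rank ∂_3 = (12 − 12) − 0 = 0, and there is no ∂_3, so H_2 = 0.

H_0 ≅ Z,  H_1 ≅ Z/2,  H_2 = 0.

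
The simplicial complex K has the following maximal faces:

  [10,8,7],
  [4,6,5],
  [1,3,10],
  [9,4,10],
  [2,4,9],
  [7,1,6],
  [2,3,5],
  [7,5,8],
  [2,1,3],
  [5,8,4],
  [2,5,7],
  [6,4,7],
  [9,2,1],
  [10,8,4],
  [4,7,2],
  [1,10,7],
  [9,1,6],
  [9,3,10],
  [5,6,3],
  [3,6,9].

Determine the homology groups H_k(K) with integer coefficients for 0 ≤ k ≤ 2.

H_0 ≅ Z,  H_1 ≅ Z ⊕ Z/2,  H_2 = 0.

Take the total order 1 < 2 < 3 < 4 < 5 < 6 < 7 < 8 < 9 < 10 on the vertex set. Then K (dimension 2) consists of the simplices:

  0-simplices (10): [1], [2], [3], [4], [5], [6], [7], [8], [9], [10]
  1-simplices (30): (30 of them)
  2-simplices (20): (20 of them)

so the chain groups are C_0 ≅ Z^10, C_1 ≅ Z^30, C_2 ≅ Z^20.

Boundary ∂_1: C_1 → C_0 maps an edge to its endpoints' difference, ∂[p,q] = q − p.
The 10×30 boundary matrix has rank 9 and Smith normal form diag(1,1,1,1,1,1,1,1,1).

The boundary map ∂_2: C_2 → C_1 sends each 2-simplex [p,q,r] to [q,r] − [p,r] + [p,q]. For instance
  ∂[4,5,8] = [5,8] − [4,8] + [4,5],
  ∂[1,3,10] = [3,10] − [1,10] + [1,3].
The resulting 30×20 matrix has rank 20, and its Smith normal form has invariant factors (1,1,1,1,1,1,1,1,1,1,1,1,1,1,1,1,1,1,1,2).

Computing H_k = (kernel of ∂_k) / (image of ∂_{k+1}):

  H_0: rank C_0 − rank ∂_1 = 10 − 9 = 1, and the invariant factors of ∂_1 are all 1, so H_0 = Z.
  H_1: rank ker ∂_1 − rank ∂_2 = (30 − 9) − 20 = 1, and ∂_2 has invariant factor 2 > 1, so H_1 = Z ⊕ Z/2.
  H_2: rank ker ∂_2 − rank ∂_3 = (20 − 20) − 0 = 0, and there is no ∂_3, so H_2 = 0.

As a check, the Euler characteristic is 10 − 30 + 20 = 0, which agrees with 1 − 1 + 0 = 0.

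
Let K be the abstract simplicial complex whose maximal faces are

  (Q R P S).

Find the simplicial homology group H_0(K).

We work with the vertex ordering P < Q < R < S. The simplices of K, each written with vertices in increasing order, are:

  0-simplices (4): P, Q, R, S
  1-simplices (6): PQ, PR, PS, QR, QS, RS
  2-simplices (4): PQR, PQS, PRS, QRS
  3-simplices (1): PQRS

so the chain groups are C_0 ≅ Z^4, C_1 ≅ Z^6, C_2 ≅ Z^4, C_3 ≅ Z^1.

∂_1: C_1 → C_0 sends each edge [p,q] (with p < q) to q − p. For instance
  ∂QR = R − Q.
As a 4×6 matrix over Z this has rank 3, with invariant factors (1,1,1).

The boundary map ∂_2: C_2 → C_1 maps a triangle to the signed sum of its edges. For instance
  ∂PQS = QS − PS + PQ,
  ∂QRS = RS − QS + QR.
The 6×4 boundary matrix has rank 3 and Smith normal form diag(1,1,1).

∂_3: C_3 → C_2 sends each 3-simplex σ to the alternating sum Σ_i (−1)^i (σ with its i-th vertex removed). For instance
  ∂PQRS = QRS − PRS + PQS − PQR.
The resulting 4×1 matrix has rank 1, and its Smith normal form has invariant factors (1).

Now H_k = ker ∂_k / im ∂_{k+1}, so:

  H_0: rank C_0 − rank ∂_1 = 4 − 3 = 1, and the invariant factors of ∂_1 are all 1, so H_0 = Z.

(K is a triangulation of the 3-simplex.)

H_0 ≅ Z.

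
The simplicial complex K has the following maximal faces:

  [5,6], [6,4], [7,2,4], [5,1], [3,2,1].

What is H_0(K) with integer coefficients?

H_0 = Z.

Take the total order 1 < 2 < 3 < 4 < 5 < 6 < 7 on the vertex set. Then K (dimension 2) consists of the simplices:

  0-simplices (7): [1], [2], [3], [4], [5], [6], [7]
  1-simplices (9): [1,2], [1,3], [1,5], [2,3], [2,4], [2,7], [4,6], [4,7], [5,6]
  2-simplices (2): [1,2,3], [2,4,7]

Hence C_0 ≅ Z^7, C_1 ≅ Z^9, C_2 ≅ Z^2.

The boundary map ∂_1: C_1 → C_0 maps an edge to its endpoints' difference, ∂[p,q] = q − p. For instance
  ∂[2,3] = [3] − [2].
The 7×9 boundary matrix has rank 6 and Smith normal form diag(1,1,1,1,1,1).

Boundary ∂_2: C_2 → C_1 maps a triangle to the signed sum of its edges. For instance
  ∂[1,2,3] = [2,3] − [1,3] + [1,2],
  ∂[2,4,7] = [4,7] − [2,7] + [2,4].
As a 9×2 matrix over Z this has rank 2, with invariant factors (1,1).

Computing H_k = (kernel of ∂_k) / (image of ∂_{k+1}):

  H_0: rank C_0 − rank ∂_1 = 7 − 6 = 1, and the invariant factors of ∂_1 are all 1, so H_0 = Z.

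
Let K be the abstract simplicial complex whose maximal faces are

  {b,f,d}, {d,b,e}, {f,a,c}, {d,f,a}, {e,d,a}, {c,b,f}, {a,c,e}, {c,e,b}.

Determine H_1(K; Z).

We work with the vertex ordering a < b < c < d < e < f. The simplices of K, each written with vertices in increasing order, are:

  0-simplices (6): a, b, c, d, e, f
  1-simplices (12): ac, ad, ae, af, bc, bd, be, bf, ce, cf, de, df
  2-simplices (8): ace, acf, ade, adf, bce, bcf, bde, bdf

Hence C_0 ≅ Z^6, C_1 ≅ Z^12, C_2 ≅ Z^8.

The boundary map ∂_1: C_1 → C_0 sends each edge [p,q] (with p < q) to q − p. For instance
  ∂cf = f − c.
The 6×12 boundary matrix has rank 5 and Smith normal form diag(1,1,1,1,1).

∂_2: C_2 → C_1 acts by ∂[p,q,r] = [q,r] − [p,r] + [p,q]. For instance
  ∂bcf = cf − bf + bc,
  ∂adf = df − af + ad.
This gives a 12×8 integer matrix of rank 7; reducing to Smith normal form yields diagonal entries (1,1,1,1,1,1,1).

Now H_k = ker ∂_k / im ∂_{k+1}, so:

  H_1: rank ker ∂_1 − rank ∂_2 = (12 − 5) − 7 = 0, and the invariant factors of ∂_2 are all 1, so H_1 = 0.

H_1 ≅ 0.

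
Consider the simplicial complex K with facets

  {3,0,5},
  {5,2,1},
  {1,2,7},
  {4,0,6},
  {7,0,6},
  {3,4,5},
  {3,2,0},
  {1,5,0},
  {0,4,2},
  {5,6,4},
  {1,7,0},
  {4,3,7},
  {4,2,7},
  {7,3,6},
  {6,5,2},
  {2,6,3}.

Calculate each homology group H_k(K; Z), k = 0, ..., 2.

Fix the vertex order 0 < 1 < 2 < 3 < 4 < 5 < 6 < 7 and write every simplex with vertices in increasing order. Then dim K = 2 and the simplices of K are:

  0-simplices (8): [0], [1], [2], [3], [4], [5], [6], [7]
  1-simplices (24): (24 of them)
  2-simplices (16): [0,1,5], [0,1,7], [0,2,3], [0,2,4], [0,3,5], [0,4,6], [0,6,7], [1,2,5], [1,2,7], [2,3,6], [2,4,7], [2,5,6], [3,4,5], [3,4,7], [3,6,7], [4,5,6]

Hence C_0 ≅ Z^8, C_1 ≅ Z^24, C_2 ≅ Z^16.

The boundary map ∂_1: C_1 → C_0 sends each edge [p,q] (with p < q) to q − p. For instance
  ∂[4,7] = [7] − [4].
The 8×24 boundary matrix has rank 7 and Smith normal form diag(1,1,1,1,1,1,1).

The boundary map ∂_2: C_2 → C_1 sends each 2-simplex [p,q,r] to [q,r] − [p,r] + [p,q]. For instance
  ∂[2,4,7] = [4,7] − [2,7] + [2,4],
  ∂[3,6,7] = [6,7] − [3,7] + [3,6].
The resulting 24×16 matrix has rank 15, and its Smith normal form has invariant factors (1,1,1,1,1,1,1,1,1,1,1,1,1,1,1).

From H_k ≅ ker(∂_k) / im(∂_{k+1}) we obtain:

  H_0: rank C_0 − rank ∂_1 = 8 − 7 = 1, and the invariant factors of ∂_1 are all 1, so H_0 ≅ Z.
  H_1: rank ker ∂_1 − rank ∂_2 = (24 − 7) − 15 = 2, and the invariant factors of ∂_2 are all 1, so H_1 ≅ Z^2.
  H_2: rank ker ∂_2 − rank ∂_3 = (16 − 15) − 0 = 1, and there is no ∂_3, so H_2 ≅ Z.

H_0 = Z,  H_1 = Z^2,  H_2 = Z.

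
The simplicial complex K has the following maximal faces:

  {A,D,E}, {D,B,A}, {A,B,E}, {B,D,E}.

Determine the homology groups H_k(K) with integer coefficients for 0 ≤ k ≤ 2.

H_0 ≅ Z,  H_1 = 0,  H_2 ≅ Z.

We work with the vertex ordering A < B < D < E. The simplices of K, each written with vertices in increasing order, are:

  0-simplices (4): A, B, D, E
  1-simplices (6): AB, AD, AE, BD, BE, DE
  2-simplices (4): ABD, ABE, ADE, BDE

giving chain groups C_0 ≅ Z^4, C_1 ≅ Z^6, C_2 ≅ Z^4.

Boundary ∂_1: C_1 → C_0 maps an edge to its endpoints' difference, ∂[p,q] = q − p.
The 4×6 boundary matrix has rank 3 and Smith normal form diag(1,1,1).

Boundary ∂_2: C_2 → C_1 maps a triangle to the signed sum of its edges. For instance
  ∂ADE = DE − AE + AD,
  ∂ABE = BE − AE + AB.
As a 6×4 matrix over Z this has rank 3, with invariant factors (1,1,1).

Now H_k = ker ∂_k / im ∂_{k+1}, so:

  H_0: rank C_0 − rank ∂_1 = 4 − 3 = 1, and the invariant factors of ∂_1 are all 1, so H_0 ≅ Z.
  H_1: rank ker ∂_1 − rank ∂_2 = (6 − 3) − 3 = 0, and the invariant factors of ∂_2 are all 1, so H_1 ≅ 0.
  H_2: rank ker ∂_2 − rank ∂_3 = (4 − 3) − 0 = 1, and there is no ∂_3, so H_2 ≅ Z.

As a check, the Euler characteristic is 4 − 6 + 4 = 2, which agrees with 1 − 0 + 1 = 2.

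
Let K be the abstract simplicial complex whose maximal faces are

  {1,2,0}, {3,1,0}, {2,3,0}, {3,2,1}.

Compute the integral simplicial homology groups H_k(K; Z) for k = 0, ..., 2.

Fix the vertex order 0 < 1 < 2 < 3 and write every simplex with vertices in increasing order. Then dim K = 2 and the simplices of K are:

  0-simplices (4): [0], [1], [2], [3]
  1-simplices (6): [0,1], [0,2], [0,3], [1,2], [1,3], [2,3]
  2-simplices (4): [0,1,2], [0,1,3], [0,2,3], [1,2,3]

so the chain groups are C_0 ≅ Z^4, C_1 ≅ Z^6, C_2 ≅ Z^4.

∂_1: C_1 → C_0 is given by ∂[p,q] = [q] − [p]. For instance
  ∂[0,3] = [3] − [0].
The 4×6 boundary matrix has rank 3 and Smith normal form diag(1,1,1).

The boundary map ∂_2: C_2 → C_1 sends each 2-simplex [p,q,r] to [q,r] − [p,r] + [p,q]. For instance
  ∂[0,1,3] = [1,3] − [0,3] + [0,1],
  ∂[1,2,3] = [2,3] − [1,3] + [1,2].
The resulting 6×4 matrix has rank 3, and its Smith normal form has invariant factors (1,1,1).

From H_k ≅ ker(∂_k) / im(∂_{k+1}) we obtain:

  H_0: rank C_0 − rank ∂_1 = 4 − 3 = 1, and the invariant factors of ∂_1 are all 1, so H_0 ≅ Z.
  H_1: rank ker ∂_1 − rank ∂_2 = (6 − 3) − 3 = 0, and the invariant factors of ∂_2 are all 1, so H_1 ≅ 0.
  H_2: rank ker ∂_2 − rank ∂_3 = (4 − 3) − 0 = 1, and there is no ∂_3, so H_2 ≅ Z.

As a check, the Euler characteristic is 4 − 6 + 4 = 2, which agrees with 1 − 0 + 1 = 2.

H_0 ≅ Z,  H_1 = 0,  H_2 ≅ Z.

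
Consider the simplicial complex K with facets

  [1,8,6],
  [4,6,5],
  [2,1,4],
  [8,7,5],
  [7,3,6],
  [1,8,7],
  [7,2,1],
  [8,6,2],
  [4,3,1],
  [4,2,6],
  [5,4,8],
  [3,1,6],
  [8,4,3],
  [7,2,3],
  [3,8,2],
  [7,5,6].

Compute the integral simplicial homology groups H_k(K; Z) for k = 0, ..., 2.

H_0 ≅ Z,  H_1 ≅ Z^2,  H_2 ≅ Z.

Order the vertices as 1 < 2 < 3 < 4 < 5 < 6 < 7 < 8. Listing each simplex with vertices in this order, K has dimension 2 with simplices:

  0-simplices (8): [1], [2], [3], [4], [5], [6], [7], [8]
  1-simplices (24): (24 of them)
  2-simplices (16): [1,2,4], [1,2,7], [1,3,4], [1,3,6], [1,6,8], [1,7,8], [2,3,7], [2,3,8], [2,4,6], [2,6,8], [3,4,8], [3,6,7], [4,5,6], [4,5,8], [5,6,7], [5,7,8]

so the chain groups are C_0 ≅ Z^8, C_1 ≅ Z^24, C_2 ≅ Z^16.

The boundary map ∂_1: C_1 → C_0 maps an edge to its endpoints' difference, ∂[p,q] = q − p. For instance
  ∂[5,8] = [8] − [5].
The 8×24 boundary matrix has rank 7 and Smith normal form diag(1,1,1,1,1,1,1).

∂_2: C_2 → C_1 acts by ∂[p,q,r] = [q,r] − [p,r] + [p,q]. For instance
  ∂[1,7,8] = [7,8] − [1,8] + [1,7],
  ∂[1,3,6] = [3,6] − [1,6] + [1,3].
The resulting 24×16 matrix has rank 15, and its Smith normal form has invariant factors (1,1,1,1,1,1,1,1,1,1,1,1,1,1,1).

Computing H_k = (kernel of ∂_k) / (image of ∂_{k+1}):

  H_0: rank C_0 − rank ∂_1 = 8 − 7 = 1, and the invariant factors of ∂_1 are all 1, so H_0 = Z.
  H_1: rank ker ∂_1 − rank ∂_2 = (24 − 7) − 15 = 2, and the invariant factors of ∂_2 are all 1, so H_1 = Z^2.
  H_2: rank ker ∂_2 − rank ∂_3 = (16 − 15) − 0 = 1, and there is no ∂_3, so H_2 = Z.

(K is a triangulation of the torus T^2.)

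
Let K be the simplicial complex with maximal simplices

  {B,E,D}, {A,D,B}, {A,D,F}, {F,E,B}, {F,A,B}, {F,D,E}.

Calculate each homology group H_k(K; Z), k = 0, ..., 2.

K has 5 vertices, 9 edges, 6 triangles.
rank ∂_0 = 0, rank ∂_1 = 4 ⇒ b_0 = 5 − 0 − 4 = 1; all invariant factors of ∂_1 are 1 so no torsion. So H_0 ≅ Z.
rank ∂_1 = 4, rank ∂_2 = 5 ⇒ b_1 = 9 − 4 − 5 = 0; all invariant factors of ∂_2 are 1 so no torsion. So H_1 ≅ 0.
rank ∂_2 = 5, rank ∂_3 = 0 ⇒ b_2 = 6 − 5 − 0 = 1. So H_2 ≅ Z.

H_0 = Z,  H_1 = 0,  H_2 = Z.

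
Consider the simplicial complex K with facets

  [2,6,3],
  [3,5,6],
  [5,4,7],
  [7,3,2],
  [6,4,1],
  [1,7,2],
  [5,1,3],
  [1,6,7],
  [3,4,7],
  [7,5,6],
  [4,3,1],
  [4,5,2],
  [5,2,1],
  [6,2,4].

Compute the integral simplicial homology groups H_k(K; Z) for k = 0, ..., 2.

Order the vertices as 1 < 2 < 3 < 4 < 5 < 6 < 7. Listing each simplex with vertices in this order, K has dimension 2 with simplices:

  0-simplices (7): [1], [2], [3], [4], [5], [6], [7]
  1-simplices (21): [1,2], [1,3], [1,4], [1,5], [1,6], [1,7], [2,3], [2,4], [2,5], [2,6], [2,7], [3,4], [3,5], [3,6], [3,7], [4,5], [4,6], [4,7], [5,6], [5,7], [6,7]
  2-simplices (14): [1,2,5], [1,2,7], [1,3,4], [1,3,5], [1,4,6], [1,6,7], [2,3,6], [2,3,7], [2,4,5], [2,4,6], [3,4,7], [3,5,6], [4,5,7], [5,6,7]

so the chain groups are C_0 ≅ Z^7, C_1 ≅ Z^21, C_2 ≅ Z^14.

Boundary ∂_1: C_1 → C_0 sends each edge [p,q] (with p < q) to q − p. For instance
  ∂[1,5] = [5] − [1].
The resulting 7×21 matrix has rank 6, and its Smith normal form has invariant factors (1,1,1,1,1,1).

∂_2: C_2 → C_1 sends each 2-simplex [p,q,r] to [q,r] − [p,r] + [p,q]. For instance
  ∂[2,4,6] = [4,6] − [2,6] + [2,4],
  ∂[3,5,6] = [5,6] − [3,6] + [3,5].
This gives a 21×14 integer matrix of rank 13; reducing to Smith normal form yields diagonal entries (1,1,1,1,1,1,1,1,1,1,1,1,1).

Computing H_k = (kernel of ∂_k) / (image of ∂_{k+1}):

  H_0: rank C_0 − rank ∂_1 = 7 − 6 = 1, and the invariant factors of ∂_1 are all 1, so H_0 ≅ Z.
  H_1: rank ker ∂_1 − rank ∂_2 = (21 − 6) − 13 = 2, and the invariant factors of ∂_2 are all 1, so H_1 ≅ Z^2.
  H_2: rank ker ∂_2 − rank ∂_3 = (14 − 13) − 0 = 1, and there is no ∂_3, so H_2 ≅ Z.

As a check, the Euler characteristic is 7 − 21 + 14 = 0, which agrees with 1 − 2 + 1 = 0.

H_0 = Z,  H_1 = Z^2,  H_2 = Z.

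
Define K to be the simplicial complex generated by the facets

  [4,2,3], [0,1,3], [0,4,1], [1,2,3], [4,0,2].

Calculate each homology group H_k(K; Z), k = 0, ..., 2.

H_0 = Z,  H_1 = Z,  H_2 = 0.

Take the total order 0 < 1 < 2 < 3 < 4 on the vertex set. Then K (dimension 2) consists of the simplices:

  0-simplices (5): [0], [1], [2], [3], [4]
  1-simplices (10): [0,1], [0,2], [0,3], [0,4], [1,2], [1,3], [1,4], [2,3], [2,4], [3,4]
  2-simplices (5): [0,1,3], [0,1,4], [0,2,4], [1,2,3], [2,3,4]

so the chain groups are C_0 ≅ Z^5, C_1 ≅ Z^10, C_2 ≅ Z^5.

Boundary ∂_1: C_1 → C_0 sends each edge [p,q] (with p < q) to q − p.
The 5×10 boundary matrix has rank 4 and Smith normal form diag(1,1,1,1).

∂_2: C_2 → C_1 acts by ∂[p,q,r] = [q,r] − [p,r] + [p,q]. For instance
  ∂[0,1,3] = [1,3] − [0,3] + [0,1],
  ∂[0,2,4] = [2,4] − [0,4] + [0,2].
As a 10×5 matrix over Z this has rank 5, with invariant factors (1,1,1,1,1).

Computing H_k = (kernel of ∂_k) / (image of ∂_{k+1}):

  H_0: rank C_0 − rank ∂_1 = 5 − 4 = 1, and the invariant factors of ∂_1 are all 1, so H_0 ≅ Z.
  H_1: rank ker ∂_1 − rank ∂_2 = (10 − 4) − 5 = 1, and the invariant factors of ∂_2 are all 1, so H_1 ≅ Z.
  H_2: rank ker ∂_2 − rank ∂_3 = (5 − 5) − 0 = 0, and there is no ∂_3, so H_2 ≅ 0.

(K is a triangulation of the Möbius band.)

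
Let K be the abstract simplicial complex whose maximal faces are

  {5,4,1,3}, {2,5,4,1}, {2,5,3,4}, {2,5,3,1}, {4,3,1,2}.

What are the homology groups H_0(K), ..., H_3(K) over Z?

Order the vertices as 1 < 2 < 3 < 4 < 5. Listing each simplex with vertices in this order, K has dimension 3 with simplices:

  0-simplices (5): [1], [2], [3], [4], [5]
  1-simplices (10): [1,2], [1,3], [1,4], [1,5], [2,3], [2,4], [2,5], [3,4], [3,5], [4,5]
  2-simplices (10): [1,2,3], [1,2,4], [1,2,5], [1,3,4], [1,3,5], [1,4,5], [2,3,4], [2,3,5], [2,4,5], [3,4,5]
  3-simplices (5): [1,2,3,4], [1,2,3,5], [1,2,4,5], [1,3,4,5], [2,3,4,5]

giving chain groups C_0 ≅ Z^5, C_1 ≅ Z^10, C_2 ≅ Z^10, C_3 ≅ Z^5.

Boundary ∂_1: C_1 → C_0 is given by ∂[p,q] = [q] − [p].
This gives a 5×10 integer matrix of rank 4; reducing to Smith normal form yields diagonal entries (1,1,1,1).

The boundary map ∂_2: C_2 → C_1 maps a triangle to the signed sum of its edges. For instance
  ∂[2,3,5] = [3,5] − [2,5] + [2,3],
  ∂[1,3,5] = [3,5] − [1,5] + [1,3].
The resulting 10×10 matrix has rank 6, and its Smith normal form has invariant factors (1,1,1,1,1,1).

∂_3: C_3 → C_2 sends each 3-simplex σ to the alternating sum Σ_i (−1)^i (σ with its i-th vertex removed). For instance
  ∂[1,2,3,4] = [2,3,4] − [1,3,4] + [1,2,4] − [1,2,3],
  ∂[1,3,4,5] = [3,4,5] − [1,4,5] + [1,3,5] − [1,3,4].
This gives a 10×5 integer matrix of rank 4; reducing to Smith normal form yields diagonal entries (1,1,1,1).

Now H_k = ker ∂_k / im ∂_{k+1}, so:

  H_0: rank C_0 − rank ∂_1 = 5 − 4 = 1, and the invariant factors of ∂_1 are all 1, so H_0 ≅ Z.
  H_1: rank ker ∂_1 − rank ∂_2 = (10 − 4) − 6 = 0, and the invariant factors of ∂_2 are all 1, so H_1 ≅ 0.
  H_2: rank ker ∂_2 − rank ∂_3 = (10 − 6) − 4 = 0, and the invariant factors of ∂_3 are all 1, so H_2 ≅ 0.
  H_3: rank ker ∂_3 − rank ∂_4 = (5 − 4) − 0 = 1, and there is no ∂_4, so H_3 ≅ Z.

As a check, the Euler characteristic is 5 − 10 + 10 − 5 = 0, which agrees with 1 − 0 + 0 − 1 = 0.

H_0 = Z,  H_1 = 0,  H_2 = 0,  H_3 = Z.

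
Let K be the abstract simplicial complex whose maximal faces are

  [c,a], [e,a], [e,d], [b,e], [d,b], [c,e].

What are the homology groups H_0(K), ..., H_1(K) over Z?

Take the total order a < b < c < d < e on the vertex set. Then K (dimension 1) consists of the simplices:

  0-simplices (5): a, b, c, d, e
  1-simplices (6): ac, ae, bd, be, ce, de

so the chain groups are C_0 ≅ Z^5, C_1 ≅ Z^6.

∂_1: C_1 → C_0 is given by ∂[p,q] = [q] − [p]. For instance
  ∂ac = c − a.
As a 5×6 matrix over Z this has rank 4, with invariant factors (1,1,1,1).

Reading off H_k = ker ∂_k / im ∂_{k+1}:

  H_0: rank C_0 − rank ∂_1 = 5 − 4 = 1, and the invariant factors of ∂_1 are all 1, so H_0 ≅ Z.
  H_1: rank ker ∂_1 − rank ∂_2 = (6 − 4) − 0 = 2, and there is no ∂_2, so H_1 ≅ Z^2.

As a check, the Euler characteristic is 5 − 6 = -1, which agrees with 1 − 2 = -1.

H_0 = Z,  H_1 = Z^2.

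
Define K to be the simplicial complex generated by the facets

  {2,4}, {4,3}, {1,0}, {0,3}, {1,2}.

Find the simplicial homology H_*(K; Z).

H_0 = Z,  H_1 = Z.

Fix the vertex order 0 < 1 < 2 < 3 < 4 and write every simplex with vertices in increasing order. Then dim K = 1 and the simplices of K are:

  0-simplices (5): [0], [1], [2], [3], [4]
  1-simplices (5): [0,1], [0,3], [1,2], [2,4], [3,4]

giving chain groups C_0 ≅ Z^5, C_1 ≅ Z^5.

The boundary map ∂_1: C_1 → C_0 sends each edge [p,q] (with p < q) to q − p. For instance
  ∂[2,4] = [4] − [2].
The 5×5 boundary matrix has rank 4 and Smith normal form diag(1,1,1,1).

Reading off H_k = ker ∂_k / im ∂_{k+1}:

  H_0: rank C_0 − rank ∂_1 = 5 − 4 = 1, and the invariant factors of ∂_1 are all 1, so H_0 ≅ Z.
  H_1: rank ker ∂_1 − rank ∂_2 = (5 − 4) − 0 = 1, and there is no ∂_2, so H_1 ≅ Z.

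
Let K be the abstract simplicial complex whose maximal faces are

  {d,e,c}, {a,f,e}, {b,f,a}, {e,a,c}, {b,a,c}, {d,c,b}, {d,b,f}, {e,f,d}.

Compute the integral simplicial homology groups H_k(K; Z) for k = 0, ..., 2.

We work with the vertex ordering a < b < c < d < e < f. The simplices of K, each written with vertices in increasing order, are:

  0-simplices (6): a, b, c, d, e, f
  1-simplices (12): ab, ac, ae, af, bc, bd, bf, cd, ce, de, df, ef
  2-simplices (8): abc, abf, ace, aef, bcd, bdf, cde, def

so the chain groups are C_0 ≅ Z^6, C_1 ≅ Z^12, C_2 ≅ Z^8.

The boundary map ∂_1: C_1 → C_0 maps an edge to its endpoints' difference, ∂[p,q] = q − p. For instance
  ∂ac = c − a.
The 6×12 boundary matrix has rank 5 and Smith normal form diag(1,1,1,1,1).

Boundary ∂_2: C_2 → C_1 maps a triangle to the signed sum of its edges. For instance
  ∂ace = ce − ae + ac,
  ∂abf = bf − af + ab.
As a 12×8 matrix over Z this has rank 7, with invariant factors (1,1,1,1,1,1,1).

From H_k ≅ ker(∂_k) / im(∂_{k+1}) we obtain:

  H_0: rank C_0 − rank ∂_1 = 6 − 5 = 1, and the invariant factors of ∂_1 are all 1, so H_0 ≅ Z.
  H_1: rank ker ∂_1 − rank ∂_2 = (12 − 5) − 7 = 0, and the invariant factors of ∂_2 are all 1, so H_1 ≅ 0.
  H_2: rank ker ∂_2 − rank ∂_3 = (8 − 7) − 0 = 1, and there is no ∂_3, so H_2 ≅ Z.

As a check, the Euler characteristic is 6 − 12 + 8 = 2, which agrees with 1 − 0 + 1 = 2.
(K is a triangulation of the 2-sphere S^2.)

H_0 = Z,  H_1 = 0,  H_2 = Z.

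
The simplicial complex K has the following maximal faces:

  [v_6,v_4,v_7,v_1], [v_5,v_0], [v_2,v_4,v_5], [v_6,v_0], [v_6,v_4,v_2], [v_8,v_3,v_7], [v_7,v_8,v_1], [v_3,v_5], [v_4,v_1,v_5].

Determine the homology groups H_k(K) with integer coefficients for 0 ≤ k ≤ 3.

Take the total order v_0 < v_1 < v_2 < v_3 < v_4 < v_5 < v_6 < v_7 < v_8 on the vertex set. Then K (dimension 3) consists of the simplices:

  0-simplices (9): [v_0], [v_1], [v_2], [v_3], [v_4], [v_5], [v_6], [v_7], [v_8]
  1-simplices (18): (18 of them)
  2-simplices (9): [v_1,v_4,v_5], [v_1,v_4,v_6], [v_1,v_4,v_7], [v_1,v_6,v_7], [v_1,v_7,v_8], [v_2,v_4,v_5], [v_2,v_4,v_6], [v_3,v_7,v_8], [v_4,v_6,v_7]
  3-simplices (1): [v_1,v_4,v_6,v_7]

giving chain groups C_0 ≅ Z^9, C_1 ≅ Z^18, C_2 ≅ Z^9, C_3 ≅ Z^1.

The boundary map ∂_1: C_1 → C_0 sends each edge [p,q] (with p < q) to q − p.
The 9×18 boundary matrix has rank 8 and Smith normal form diag(1,1,1,1,1,1,1,1).

Boundary ∂_2: C_2 → C_1 acts by ∂[p,q,r] = [q,r] − [p,r] + [p,q]. For instance
  ∂[v_1,v_4,v_6] = [v_4,v_6] − [v_1,v_6] + [v_1,v_4],
  ∂[v_2,v_4,v_5] = [v_4,v_5] − [v_2,v_5] + [v_2,v_4].
As a 18×9 matrix over Z this has rank 8, with invariant factors (1,1,1,1,1,1,1,1).

The boundary map ∂_3: C_3 → C_2 sends each 3-simplex σ to the alternating sum Σ_i (−1)^i (σ with its i-th vertex removed). For instance
  ∂[v_1,v_4,v_6,v_7] = [v_4,v_6,v_7] − [v_1,v_6,v_7] + [v_1,v_4,v_7] − [v_1,v_4,v_6].
The 9×1 boundary matrix has rank 1 and Smith normal form diag(1).

Computing H_k = (kernel of ∂_k) / (image of ∂_{k+1}):

  H_0: rank C_0 − rank ∂_1 = 9 − 8 = 1, and the invariant factors of ∂_1 are all 1, so H_0 = Z.
  H_1: rank ker ∂_1 − rank ∂_2 = (18 − 8) − 8 = 2, and the invariant factors of ∂_2 are all 1, so H_1 = Z^2.
  H_2: rank ker ∂_2 − rank ∂_3 = (9 − 8) − 1 = 0, and the invariant factors of ∂_3 are all 1, so H_2 = 0.
  H_3: rank ker ∂_3 − rank ∂_4 = (1 − 1) − 0 = 0, and there is no ∂_4, so H_3 = 0.

H_0 = Z,  H_1 = Z^2,  H_2 = 0,  H_3 = 0.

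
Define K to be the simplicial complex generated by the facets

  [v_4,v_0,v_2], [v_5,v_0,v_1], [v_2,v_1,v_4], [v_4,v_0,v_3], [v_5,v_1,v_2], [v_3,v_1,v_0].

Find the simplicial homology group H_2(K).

Fix the vertex order v_0 < v_1 < v_2 < v_3 < v_4 < v_5 and write every simplex with vertices in increasing order. Then dim K = 2 and the simplices of K are:

  0-simplices (6): [v_0], [v_1], [v_2], [v_3], [v_4], [v_5]
  1-simplices (12): [v_0,v_1], [v_0,v_2], [v_0,v_3], [v_0,v_4], [v_0,v_5], [v_1,v_2], [v_1,v_3], [v_1,v_4], [v_1,v_5], [v_2,v_4], [v_2,v_5], [v_3,v_4]
  2-simplices (6): [v_0,v_1,v_3], [v_0,v_1,v_5], [v_0,v_2,v_4], [v_0,v_3,v_4], [v_1,v_2,v_4], [v_1,v_2,v_5]

giving chain groups C_0 ≅ Z^6, C_1 ≅ Z^12, C_2 ≅ Z^6.

∂_1: C_1 → C_0 maps an edge to its endpoints' difference, ∂[p,q] = q − p.
The resulting 6×12 matrix has rank 5, and its Smith normal form has invariant factors (1,1,1,1,1).

∂_2: C_2 → C_1 maps a triangle to the signed sum of its edges. For instance
  ∂[v_0,v_2,v_4] = [v_2,v_4] − [v_0,v_4] + [v_0,v_2],
  ∂[v_1,v_2,v_4] = [v_2,v_4] − [v_1,v_4] + [v_1,v_2].
This gives a 12×6 integer matrix of rank 6; reducing to Smith normal form yields diagonal entries (1,1,1,1,1,1).

From H_k ≅ ker(∂_k) / im(∂_{k+1}) we obtain:

  H_2: rank ker ∂_2 − rank ∂_3 = (6 − 6) − 0 = 0, and there is no ∂_3, so H_2 = 0.

H_2 ≅ 0.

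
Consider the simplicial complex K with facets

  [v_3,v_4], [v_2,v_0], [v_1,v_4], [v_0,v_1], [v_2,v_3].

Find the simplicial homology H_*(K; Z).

We work with the vertex ordering v_0 < v_1 < v_2 < v_3 < v_4. The simplices of K, each written with vertices in increasing order, are:

  0-simplices (5): [v_0], [v_1], [v_2], [v_3], [v_4]
  1-simplices (5): [v_0,v_1], [v_0,v_2], [v_1,v_4], [v_2,v_3], [v_3,v_4]

so the chain groups are C_0 ≅ Z^5, C_1 ≅ Z^5.

∂_1: C_1 → C_0 is given by ∂[p,q] = [q] − [p]. For instance
  ∂[v_0,v_2] = [v_2] − [v_0].
The 5×5 boundary matrix has rank 4 and Smith normal form diag(1,1,1,1).

Reading off H_k = ker ∂_k / im ∂_{k+1}:

  H_0: rank C_0 − rank ∂_1 = 5 − 4 = 1, and the invariant factors of ∂_1 are all 1, so H_0 = Z.
  H_1: rank ker ∂_1 − rank ∂_2 = (5 − 4) − 0 = 1, and there is no ∂_2, so H_1 = Z.

H_0 ≅ Z,  H_1 ≅ Z.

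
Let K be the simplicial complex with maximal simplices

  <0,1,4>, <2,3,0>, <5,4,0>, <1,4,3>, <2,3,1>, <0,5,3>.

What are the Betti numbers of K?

K has 6 vertices, 12 edges, 6 triangles.
rank ∂_0 = 0, rank ∂_1 = 5 ⇒ b_0 = 6 − 0 − 5 = 1; all invariant factors of ∂_1 are 1 so no torsion. So H_0 ≅ Z.
rank ∂_1 = 5, rank ∂_2 = 6 ⇒ b_1 = 12 − 5 − 6 = 1; all invariant factors of ∂_2 are 1 so no torsion. So H_1 ≅ Z.
rank ∂_2 = 6, rank ∂_3 = 0 ⇒ b_2 = 6 − 6 − 0 = 0. So H_2 ≅ 0.

b_0 = 1, b_1 = 1, b_2 = 0.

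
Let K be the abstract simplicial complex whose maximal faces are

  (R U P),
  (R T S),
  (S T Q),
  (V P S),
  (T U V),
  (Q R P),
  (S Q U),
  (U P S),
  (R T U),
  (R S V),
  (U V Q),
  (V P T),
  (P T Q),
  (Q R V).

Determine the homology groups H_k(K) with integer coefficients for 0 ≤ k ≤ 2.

Fix the vertex order P < Q < R < S < T < U < V and write every simplex with vertices in increasing order. Then dim K = 2 and the simplices of K are:

  0-simplices (7): P, Q, R, S, T, U, V
  1-simplices (21): PQ, PR, PS, PT, PU, PV, QR, QS, QT, QU, QV, RS, RT, RU, RV, ST, SU, SV, TU, TV, UV
  2-simplices (14): PQR, PQT, PRU, PSU, PSV, PTV, QRV, QST, QSU, QUV, RST, RSV, RTU, TUV

giving chain groups C_0 ≅ Z^7, C_1 ≅ Z^21, C_2 ≅ Z^14.

Boundary ∂_1: C_1 → C_0 is given by ∂[p,q] = [q] − [p]. For instance
  ∂QT = T − Q.
The 7×21 boundary matrix has rank 6 and Smith normal form diag(1,1,1,1,1,1).

Boundary ∂_2: C_2 → C_1 maps a triangle to the signed sum of its edges. For instance
  ∂RSV = SV − RV + RS,
  ∂QSU = SU − QU + QS.
As a 21×14 matrix over Z this has rank 13, with invariant factors (1,1,1,1,1,1,1,1,1,1,1,1,1).

Now H_k = ker ∂_k / im ∂_{k+1}, so:

  H_0: rank C_0 − rank ∂_1 = 7 − 6 = 1, and the invariant factors of ∂_1 are all 1, so H_0 = Z.
  H_1: rank ker ∂_1 − rank ∂_2 = (21 − 6) − 13 = 2, and the invariant factors of ∂_2 are all 1, so H_1 = Z^2.
  H_2: rank ker ∂_2 − rank ∂_3 = (14 − 13) − 0 = 1, and there is no ∂_3, so H_2 = Z.

As a check, the Euler characteristic is 7 − 21 + 14 = 0, which agrees with 1 − 2 + 1 = 0.

H_0 ≅ Z,  H_1 ≅ Z^2,  H_2 ≅ Z.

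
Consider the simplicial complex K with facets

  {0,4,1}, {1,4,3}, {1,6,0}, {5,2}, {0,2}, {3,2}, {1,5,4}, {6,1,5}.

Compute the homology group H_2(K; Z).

H_2 = 0.

Take the total order 0 < 1 < 2 < 3 < 4 < 5 < 6 on the vertex set. Then K (dimension 2) consists of the simplices:

  0-simplices (7): [0], [1], [2], [3], [4], [5], [6]
  1-simplices (13): [0,1], [0,2], [0,4], [0,6], [1,3], [1,4], [1,5], [1,6], [2,3], [2,5], [3,4], [4,5], [5,6]
  2-simplices (5): [0,1,4], [0,1,6], [1,3,4], [1,4,5], [1,5,6]

giving chain groups C_0 ≅ Z^7, C_1 ≅ Z^13, C_2 ≅ Z^5.

Boundary ∂_1: C_1 → C_0 sends each edge [p,q] (with p < q) to q − p. For instance
  ∂[0,4] = [4] − [0].
As a 7×13 matrix over Z this has rank 6, with invariant factors (1,1,1,1,1,1).

Boundary ∂_2: C_2 → C_1 maps a triangle to the signed sum of its edges. For instance
  ∂[1,4,5] = [4,5] − [1,5] + [1,4],
  ∂[0,1,6] = [1,6] − [0,6] + [0,1].
The resulting 13×5 matrix has rank 5, and its Smith normal form has invariant factors (1,1,1,1,1).

Computing H_k = (kernel of ∂_k) / (image of ∂_{k+1}):

  H_2: rank ker ∂_2 − rank ∂_3 = (5 − 5) − 0 = 0, and there is no ∂_3, so H_2 = 0.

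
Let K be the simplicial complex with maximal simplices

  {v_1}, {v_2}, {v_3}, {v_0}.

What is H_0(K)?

H_0 = Z^4.

Fix the vertex order v_0 < v_1 < v_2 < v_3 and write every simplex with vertices in increasing order. Then dim K = 0 and the simplices of K are:

  0-simplices (4): [v_0], [v_1], [v_2], [v_3]

Hence C_0 ≅ Z^4.

Computing H_k = (kernel of ∂_k) / (image of ∂_{k+1}):

  H_0: rank C_0 − rank ∂_1 = 4 − 0 = 4, and there is no ∂_1, so H_0 ≅ Z^4.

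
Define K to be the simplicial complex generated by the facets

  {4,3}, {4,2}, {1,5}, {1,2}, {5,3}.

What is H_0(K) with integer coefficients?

H_0 ≅ Z.

K has 5 vertices, 5 edges.
rank ∂_0 = 0, rank ∂_1 = 4 ⇒ b_0 = 5 − 0 − 4 = 1; all invariant factors of ∂_1 are 1 so no torsion. So H_0 ≅ Z.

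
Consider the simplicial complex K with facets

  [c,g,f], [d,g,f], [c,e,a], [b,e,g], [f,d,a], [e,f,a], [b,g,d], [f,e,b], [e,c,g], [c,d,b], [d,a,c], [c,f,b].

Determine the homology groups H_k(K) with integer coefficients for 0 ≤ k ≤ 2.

Fix the vertex order a < b < c < d < e < f < g and write every simplex with vertices in increasing order. Then dim K = 2 and the simplices of K are:

  0-simplices (7): a, b, c, d, e, f, g
  1-simplices (18): ac, ad, ae, af, bc, bd, be, bf, bg, cd, ce, cf, cg, df, dg, ef, eg, fg
  2-simplices (12): acd, ace, adf, aef, bcd, bcf, bdg, bef, beg, ceg, cfg, dfg

so the chain groups are C_0 ≅ Z^7, C_1 ≅ Z^18, C_2 ≅ Z^12.

The boundary map ∂_1: C_1 → C_0 maps an edge to its endpoints' difference, ∂[p,q] = q − p. For instance
  ∂bf = f − b.
The 7×18 boundary matrix has rank 6 and Smith normal form diag(1,1,1,1,1,1).

The boundary map ∂_2: C_2 → C_1 maps a triangle to the signed sum of its edges. For instance
  ∂ceg = eg − cg + ce,
  ∂dfg = fg − dg + df.
The resulting 18×12 matrix has rank 12, and its Smith normal form has invariant factors (1,1,1,1,1,1,1,1,1,1,1,2).

Computing H_k = (kernel of ∂_k) / (image of ∂_{k+1}):

  H_0: rank C_0 − rank ∂_1 = 7 − 6 = 1, and the invariant factors of ∂_1 are all 1, so H_0 ≅ Z.
  H_1: rank ker ∂_1 − rank ∂_2 = (18 − 6) − 12 = 0, and ∂_2 has invariant factor 2 > 1, so H_1 ≅ Z/2.
  H_2: rank ker ∂_2 − rank ∂_3 = (12 − 12) − 0 = 0, and there is no ∂_3, so H_2 ≅ 0.

(K is a triangulation of the real projective plane RP^2.)

H_0 = Z,  H_1 = Z/2,  H_2 = 0.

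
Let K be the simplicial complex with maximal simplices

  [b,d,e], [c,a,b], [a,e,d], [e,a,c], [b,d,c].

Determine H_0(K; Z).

H_0 ≅ Z.

K has 5 vertices, 10 edges, 5 triangles.
rank ∂_0 = 0, rank ∂_1 = 4 ⇒ b_0 = 5 − 0 − 4 = 1; all invariant factors of ∂_1 are 1 so no torsion. So H_0 ≅ Z.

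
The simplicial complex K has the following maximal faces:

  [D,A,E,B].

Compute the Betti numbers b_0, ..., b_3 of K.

Take the total order A < B < D < E on the vertex set. Then K (dimension 3) consists of the simplices:

  0-simplices (4): A, B, D, E
  1-simplices (6): AB, AD, AE, BD, BE, DE
  2-simplices (4): ABD, ABE, ADE, BDE
  3-simplices (1): ABDE

so the chain groups are C_0 ≅ Z^4, C_1 ≅ Z^6, C_2 ≅ Z^4, C_3 ≅ Z^1.

∂_1: C_1 → C_0 sends each edge [p,q] (with p < q) to q − p. For instance
  ∂DE = E − D.
This gives a 4×6 integer matrix of rank 3; reducing to Smith normal form yields diagonal entries (1,1,1).

The boundary map ∂_2: C_2 → C_1 maps a triangle to the signed sum of its edges. For instance
  ∂ADE = DE − AE + AD,
  ∂ABE = BE − AE + AB.
The 6×4 boundary matrix has rank 3 and Smith normal form diag(1,1,1).

∂_3: C_3 → C_2 sends each 3-simplex σ to the alternating sum Σ_i (−1)^i (σ with its i-th vertex removed). For instance
  ∂ABDE = BDE − ADE + ABE − ABD.
This gives a 4×1 integer matrix of rank 1; reducing to Smith normal form yields diagonal entries (1).

Now H_k = ker ∂_k / im ∂_{k+1}, so:

  H_0: rank C_0 − rank ∂_1 = 4 − 3 = 1, and the invariant factors of ∂_1 are all 1, so H_0 = Z.
  H_1: rank ker ∂_1 − rank ∂_2 = (6 − 3) − 3 = 0, and the invariant factors of ∂_2 are all 1, so H_1 = 0.
  H_2: rank ker ∂_2 − rank ∂_3 = (4 − 3) − 1 = 0, and the invariant factors of ∂_3 are all 1, so H_2 = 0.
  H_3: rank ker ∂_3 − rank ∂_4 = (1 − 1) − 0 = 0, and there is no ∂_4, so H_3 = 0.

As a check, the Euler characteristic is 4 − 6 + 4 − 1 = 1, which agrees with 1 − 0 + 0 − 0 = 1.

Hence the Betti numbers are b_0 = 1, b_1 = 0, b_2 = 0, b_3 = 0.

b_0 = 1, b_1 = 0, b_2 = 0, b_3 = 0.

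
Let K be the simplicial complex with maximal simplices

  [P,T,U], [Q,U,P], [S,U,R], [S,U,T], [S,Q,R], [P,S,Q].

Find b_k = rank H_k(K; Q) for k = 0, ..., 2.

Order the vertices as P < Q < R < S < T < U. Listing each simplex with vertices in this order, K has dimension 2 with simplices:

  0-simplices (6): P, Q, R, S, T, U
  1-simplices (12): PQ, PS, PT, PU, QR, QS, QU, RS, RU, ST, SU, TU
  2-simplices (6): PQS, PQU, PTU, QRS, RSU, STU

so the chain groups are C_0 ≅ Z^6, C_1 ≅ Z^12, C_2 ≅ Z^6.

∂_1: C_1 → C_0 is given by ∂[p,q] = [q] − [p]. For instance
  ∂SU = U − S.
The 6×12 boundary matrix has rank 5 and Smith normal form diag(1,1,1,1,1).

∂_2: C_2 → C_1 acts by ∂[p,q,r] = [q,r] − [p,r] + [p,q]. For instance
  ∂PQS = QS − PS + PQ,
  ∂RSU = SU − RU + RS.
The 12×6 boundary matrix has rank 6 and Smith normal form diag(1,1,1,1,1,1).

Reading off H_k = ker ∂_k / im ∂_{k+1}:

  H_0: rank C_0 − rank ∂_1 = 6 − 5 = 1, and the invariant factors of ∂_1 are all 1, so H_0 ≅ Z.
  H_1: rank ker ∂_1 − rank ∂_2 = (12 − 5) − 6 = 1, and the invariant factors of ∂_2 are all 1, so H_1 ≅ Z.
  H_2: rank ker ∂_2 − rank ∂_3 = (6 − 6) − 0 = 0, and there is no ∂_3, so H_2 ≅ 0.

(K is a triangulation of the cylinder S^1 x I.)

Hence the Betti numbers are b_0 = 1, b_1 = 1, b_2 = 0.

b_0 = 1, b_1 = 1, b_2 = 0.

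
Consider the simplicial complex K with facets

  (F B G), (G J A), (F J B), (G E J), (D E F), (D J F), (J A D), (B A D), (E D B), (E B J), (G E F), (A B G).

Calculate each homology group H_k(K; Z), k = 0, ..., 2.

Take the total order A < B < D < E < F < G < J on the vertex set. Then K (dimension 2) consists of the simplices:

  0-simplices (7): A, B, D, E, F, G, J
  1-simplices (18): AB, AD, AG, AJ, BD, BE, BF, BG, BJ, DE, DF, DJ, EF, EG, EJ, FG, FJ, GJ
  2-simplices (12): ABD, ABG, ADJ, AGJ, BDE, BEJ, BFG, BFJ, DEF, DFJ, EFG, EGJ

giving chain groups C_0 ≅ Z^7, C_1 ≅ Z^18, C_2 ≅ Z^12.

Boundary ∂_1: C_1 → C_0 is given by ∂[p,q] = [q] − [p].
This gives a 7×18 integer matrix of rank 6; reducing to Smith normal form yields diagonal entries (1,1,1,1,1,1).

Boundary ∂_2: C_2 → C_1 maps a triangle to the signed sum of its edges. For instance
  ∂AGJ = GJ − AJ + AG,
  ∂ABD = BD − AD + AB.
The 18×12 boundary matrix has rank 12 and Smith normal form diag(1,1,1,1,1,1,1,1,1,1,1,2).

Reading off H_k = ker ∂_k / im ∂_{k+1}:

  H_0: rank C_0 − rank ∂_1 = 7 − 6 = 1, and the invariant factors of ∂_1 are all 1, so H_0 ≅ Z.
  H_1: rank ker ∂_1 − rank ∂_2 = (18 − 6) − 12 = 0, and ∂_2 has invariant factor 2 > 1, so H_1 ≅ Z/2.
  H_2: rank ker ∂_2 − rank ∂_3 = (12 − 12) − 0 = 0, and there is no ∂_3, so H_2 ≅ 0.

(K is a triangulation of the real projective plane RP^2.)

H_0 ≅ Z,  H_1 ≅ Z/2,  H_2 = 0.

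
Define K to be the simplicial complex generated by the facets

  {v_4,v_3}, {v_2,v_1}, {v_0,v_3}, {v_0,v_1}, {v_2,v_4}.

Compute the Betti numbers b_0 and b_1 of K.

b_0 = 1, b_1 = 1.

K has 5 vertices, 5 edges.
rank ∂_0 = 0, rank ∂_1 = 4 ⇒ b_0 = 5 − 0 − 4 = 1; all invariant factors of ∂_1 are 1 so no torsion. So H_0 = Z.
rank ∂_1 = 4, rank ∂_2 = 0 ⇒ b_1 = 5 − 4 − 0 = 1. So H_1 = Z.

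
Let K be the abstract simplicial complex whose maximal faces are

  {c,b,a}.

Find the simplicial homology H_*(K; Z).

Fix the vertex order a < b < c and write every simplex with vertices in increasing order. Then dim K = 2 and the simplices of K are:

  0-simplices (3): a, b, c
  1-simplices (3): ab, ac, bc
  2-simplices (1): abc

so the chain groups are C_0 ≅ Z^3, C_1 ≅ Z^3, C_2 ≅ Z^1.

∂_1: C_1 → C_0 is given by ∂[p,q] = [q] − [p].
This gives a 3×3 integer matrix of rank 2; reducing to Smith normal form yields diagonal entries (1,1).

The boundary map ∂_2: C_2 → C_1 sends each 2-simplex [p,q,r] to [q,r] − [p,r] + [p,q]. For instance
  ∂abc = bc − ac + ab.
This gives a 3×1 integer matrix of rank 1; reducing to Smith normal form yields diagonal entries (1).

From H_k ≅ ker(∂_k) / im(∂_{k+1}) we obtain:

  H_0: rank C_0 − rank ∂_1 = 3 − 2 = 1, and the invariant factors of ∂_1 are all 1, so H_0 = Z.
  H_1: rank ker ∂_1 − rank ∂_2 = (3 − 2) − 1 = 0, and the invariant factors of ∂_2 are all 1, so H_1 = 0.
  H_2: rank ker ∂_2 − rank ∂_3 = (1 − 1) − 0 = 0, and there is no ∂_3, so H_2 = 0.

As a check, the Euler characteristic is 3 − 3 + 1 = 1, which agrees with 1 − 0 + 0 = 1.

H_0 = Z,  H_1 = 0,  H_2 = 0.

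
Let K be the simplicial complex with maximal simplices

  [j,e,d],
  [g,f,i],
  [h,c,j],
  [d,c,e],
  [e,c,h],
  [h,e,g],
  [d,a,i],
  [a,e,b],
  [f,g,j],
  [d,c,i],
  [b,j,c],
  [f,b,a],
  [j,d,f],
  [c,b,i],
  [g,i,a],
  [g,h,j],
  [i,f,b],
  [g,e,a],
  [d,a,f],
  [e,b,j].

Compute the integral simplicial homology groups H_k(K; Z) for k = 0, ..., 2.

Order the vertices as a < b < c < d < e < f < g < h < i < j. Listing each simplex with vertices in this order, K has dimension 2 with simplices:

  0-simplices (10): a, b, c, d, e, f, g, h, i, j
  1-simplices (30): ab, ad, ae, af, ag, ai, bc, be, bf, bi, bj, cd, ce, ch, ci, cj, de, df, di, dj, eg, eh, ej, fg, fi, fj, gh, gi, gj, hj
  2-simplices (20): abe, abf, adf, adi, aeg, agi, bci, bcj, bej, bfi, cde, cdi, ceh, chj, dej, dfj, egh, fgi, fgj, ghj

giving chain groups C_0 ≅ Z^10, C_1 ≅ Z^30, C_2 ≅ Z^20.

∂_1: C_1 → C_0 is given by ∂[p,q] = [q] − [p]. For instance
  ∂bj = j − b.
The 10×30 boundary matrix has rank 9 and Smith normal form diag(1,1,1,1,1,1,1,1,1).

Boundary ∂_2: C_2 → C_1 acts by ∂[p,q,r] = [q,r] − [p,r] + [p,q]. For instance
  ∂adi = di − ai + ad,
  ∂fgi = gi − fi + fg.
The 30×20 boundary matrix has rank 20 and Smith normal form diag(1,1,1,1,1,1,1,1,1,1,1,1,1,1,1,1,1,1,1,2).

Reading off H_k = ker ∂_k / im ∂_{k+1}:

  H_0: rank C_0 − rank ∂_1 = 10 − 9 = 1, and the invariant factors of ∂_1 are all 1, so H_0 = Z.
  H_1: rank ker ∂_1 − rank ∂_2 = (30 − 9) − 20 = 1, and ∂_2 has invariant factor 2 > 1, so H_1 = Z ⊕ Z/2.
  H_2: rank ker ∂_2 − rank ∂_3 = (20 − 20) − 0 = 0, and there is no ∂_3, so H_2 = 0.

As a check, the Euler characteristic is 10 − 30 + 20 = 0, which agrees with 1 − 1 + 0 = 0.

H_0 = Z,  H_1 = Z ⊕ Z/2,  H_2 = 0.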